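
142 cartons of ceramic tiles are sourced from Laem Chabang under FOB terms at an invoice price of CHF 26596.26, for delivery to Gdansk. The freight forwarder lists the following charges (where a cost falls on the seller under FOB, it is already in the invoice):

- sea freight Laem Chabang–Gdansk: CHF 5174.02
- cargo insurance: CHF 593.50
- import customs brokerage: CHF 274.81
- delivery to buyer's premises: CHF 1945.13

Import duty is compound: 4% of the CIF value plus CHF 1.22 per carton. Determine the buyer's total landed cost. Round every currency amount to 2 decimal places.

Total landed cost: CHF 36051.51

FOB: the seller bears costs until goods are on board at the origin port; the buyer bears freight, insurance and all costs thereafter.
CIF value = FOB price + freight + insurance = 26596.26 + 5174.02 + 593.50 = 32363.78
Ad valorem component: 32363.78 × 4% = 1294.55
Specific component: 142 × 1.22 = 173.24
Import duty = 1294.55 + 173.24 = 1467.79
Buyer bears: freight 5174.02 + insurance 593.50 + brokerage 274.81 + delivery 1945.13 + duty 1467.79 = 9455.25
Landed cost = invoice 26596.26 + 9455.25 = 36051.51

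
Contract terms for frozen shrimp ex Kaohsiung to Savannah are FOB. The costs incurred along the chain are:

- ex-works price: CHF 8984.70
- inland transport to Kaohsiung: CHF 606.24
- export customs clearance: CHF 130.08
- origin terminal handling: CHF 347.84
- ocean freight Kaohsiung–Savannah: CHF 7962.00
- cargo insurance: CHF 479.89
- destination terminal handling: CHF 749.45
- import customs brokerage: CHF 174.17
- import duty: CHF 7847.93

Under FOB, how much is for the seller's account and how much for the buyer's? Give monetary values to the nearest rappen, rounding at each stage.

Seller: CHF 10068.86; buyer: CHF 17213.44

FOB: the seller bears costs until goods are on board at the origin port; the buyer bears freight, insurance and all costs thereafter.
Seller's account: goods 8984.70 + inland to port 606.24 + export clearance 130.08 + origin terminal 347.84 = 10068.86
Buyer's account: freight 7962.00 + insurance 479.89 + destination terminal 749.45 + brokerage 174.17 + duty 7847.93 = 17213.44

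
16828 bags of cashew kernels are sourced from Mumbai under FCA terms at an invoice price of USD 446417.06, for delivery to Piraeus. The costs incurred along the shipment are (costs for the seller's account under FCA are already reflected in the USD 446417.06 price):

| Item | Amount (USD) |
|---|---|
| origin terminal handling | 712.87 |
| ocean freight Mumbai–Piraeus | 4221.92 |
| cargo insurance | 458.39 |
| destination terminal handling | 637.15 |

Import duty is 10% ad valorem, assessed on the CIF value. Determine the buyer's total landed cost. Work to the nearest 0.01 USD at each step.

Total landed cost: USD 497628.41

FCA: the seller delivers export-cleared goods to the carrier; the buyer bears costs from that point.
CIF value = FCA price + origin terminal + freight + insurance = 446417.06 + 712.87 + 4221.92 + 458.39 = 451810.24
Import duty = 451810.24 × 10% = 45181.02
Buyer bears: origin terminal 712.87 + freight 4221.92 + insurance 458.39 + destination terminal 637.15 + duty 45181.02 = 51211.35
Landed cost = invoice 446417.06 + 51211.35 = 497628.41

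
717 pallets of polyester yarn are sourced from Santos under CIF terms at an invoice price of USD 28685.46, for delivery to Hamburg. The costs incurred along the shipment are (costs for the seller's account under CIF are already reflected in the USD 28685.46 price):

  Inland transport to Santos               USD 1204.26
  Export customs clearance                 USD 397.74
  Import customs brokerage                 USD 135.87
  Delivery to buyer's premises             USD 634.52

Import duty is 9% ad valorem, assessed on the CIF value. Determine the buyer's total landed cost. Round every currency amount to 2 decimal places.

CIF: the seller pays costs through ocean freight and marine insurance to the destination port.
Already in the invoice (seller's account under CIF): inland to port, export clearance — exclude.
The CIF price already equals the CIF value: 28685.46
Import duty = 28685.46 × 9% = 2581.69
Buyer bears: brokerage 135.87 + delivery 634.52 + duty 2581.69 = 3352.08
Landed cost = invoice 28685.46 + 3352.08 = 32037.54

Total landed cost: USD 32037.54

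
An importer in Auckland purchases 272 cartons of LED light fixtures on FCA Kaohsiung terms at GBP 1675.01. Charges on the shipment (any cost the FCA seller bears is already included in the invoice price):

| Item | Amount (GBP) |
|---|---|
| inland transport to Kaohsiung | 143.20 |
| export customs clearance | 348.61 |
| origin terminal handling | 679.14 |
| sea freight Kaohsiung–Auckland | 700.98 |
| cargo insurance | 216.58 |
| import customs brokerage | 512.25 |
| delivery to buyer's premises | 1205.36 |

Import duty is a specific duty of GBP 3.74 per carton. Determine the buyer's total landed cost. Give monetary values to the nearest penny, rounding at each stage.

Total landed cost: GBP 6006.60

FCA: the seller delivers export-cleared goods to the carrier; the buyer bears costs from that point.
Already in the invoice (seller's account under FCA): inland to port, export clearance — exclude.
CIF value = FCA price + origin terminal + freight + insurance = 1675.01 + 679.14 + 700.98 + 216.58 = 3271.71
Import duty = 272 × 3.74 = 1017.28
Buyer bears: origin terminal 679.14 + freight 700.98 + insurance 216.58 + brokerage 512.25 + delivery 1205.36 + duty 1017.28 = 4331.59
Landed cost = invoice 1675.01 + 4331.59 = 6006.60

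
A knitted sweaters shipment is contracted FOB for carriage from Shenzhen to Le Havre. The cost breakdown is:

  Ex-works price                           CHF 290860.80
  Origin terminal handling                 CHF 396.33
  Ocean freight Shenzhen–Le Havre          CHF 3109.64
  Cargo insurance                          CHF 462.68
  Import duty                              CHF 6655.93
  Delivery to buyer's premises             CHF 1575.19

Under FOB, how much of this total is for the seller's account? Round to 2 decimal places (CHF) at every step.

Seller's account: CHF 291257.13

FOB: the seller bears costs until goods are on board at the origin port; the buyer bears freight, insurance and all costs thereafter.
Seller's account: goods 290860.80 + origin terminal 396.33 = 291257.13
Buyer's account: freight 3109.64 + insurance 462.68 + duty 6655.93 + delivery 1575.19 = 11803.44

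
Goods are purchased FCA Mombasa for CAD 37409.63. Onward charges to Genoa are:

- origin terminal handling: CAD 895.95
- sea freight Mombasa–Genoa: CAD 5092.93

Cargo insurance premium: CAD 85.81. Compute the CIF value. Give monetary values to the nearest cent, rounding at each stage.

CIF = FCA price + pre-shipment costs + freight + insurance
CIF = 37409.63 + 895.95 + 5092.93 + 85.81 = 43484.32

CIF value: CAD 43484.32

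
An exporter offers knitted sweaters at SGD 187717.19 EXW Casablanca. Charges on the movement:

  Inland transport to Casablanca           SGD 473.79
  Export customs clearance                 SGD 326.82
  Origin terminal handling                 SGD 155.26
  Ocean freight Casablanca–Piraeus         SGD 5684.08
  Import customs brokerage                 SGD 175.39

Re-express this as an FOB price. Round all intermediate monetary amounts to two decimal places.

Not relevant to the conversion: brokerage, freight — on the buyer under both terms; not part of either seller's price.
From EXW to FOB, the seller additionally bears: inland to port, export clearance, origin terminal.
FOB price = 187717.19 + 473.79 + 326.82 + 155.26 = 188673.06

FOB price: SGD 188673.06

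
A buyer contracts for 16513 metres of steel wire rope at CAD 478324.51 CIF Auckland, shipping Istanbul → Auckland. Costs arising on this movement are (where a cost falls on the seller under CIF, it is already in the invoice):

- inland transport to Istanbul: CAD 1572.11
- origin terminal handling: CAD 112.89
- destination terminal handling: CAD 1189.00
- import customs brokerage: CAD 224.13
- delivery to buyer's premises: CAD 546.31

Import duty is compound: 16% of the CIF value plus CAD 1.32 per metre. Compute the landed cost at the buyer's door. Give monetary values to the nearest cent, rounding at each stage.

CIF: the seller pays costs through ocean freight and marine insurance to the destination port.
Already in the invoice (seller's account under CIF): inland to port, origin terminal — exclude.
The CIF price already equals the CIF value: 478324.51
Ad valorem component: 478324.51 × 16% = 76531.92
Specific component: 16513 × 1.32 = 21797.16
Import duty = 76531.92 + 21797.16 = 98329.08
Buyer bears: destination terminal 1189.00 + brokerage 224.13 + delivery 546.31 + duty 98329.08 = 100288.52
Landed cost = invoice 478324.51 + 100288.52 = 578613.03

Total landed cost: CAD 578613.03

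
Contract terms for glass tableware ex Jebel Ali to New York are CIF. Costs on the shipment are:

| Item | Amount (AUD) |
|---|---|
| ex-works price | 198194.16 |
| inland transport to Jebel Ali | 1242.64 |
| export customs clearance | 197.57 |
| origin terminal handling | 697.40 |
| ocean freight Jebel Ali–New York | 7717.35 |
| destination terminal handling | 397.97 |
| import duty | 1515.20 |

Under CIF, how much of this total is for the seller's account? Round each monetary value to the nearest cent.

CIF: the seller pays costs through ocean freight and marine insurance to the destination port.
Seller's account: goods 198194.16 + inland to port 1242.64 + export clearance 197.57 + origin terminal 697.40 + freight 7717.35 = 208049.12
Buyer's account: destination terminal 397.97 + duty 1515.20 = 1913.17

Seller's account: AUD 208049.12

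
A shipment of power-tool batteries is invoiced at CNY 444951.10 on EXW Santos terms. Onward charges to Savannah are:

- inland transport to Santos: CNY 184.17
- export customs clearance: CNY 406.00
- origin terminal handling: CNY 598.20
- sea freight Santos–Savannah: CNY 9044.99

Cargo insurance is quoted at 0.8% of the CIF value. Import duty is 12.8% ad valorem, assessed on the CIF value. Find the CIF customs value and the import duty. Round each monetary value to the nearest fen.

Let C be the CIF value. C = EXW price + pre-shipment costs + freight + 0.8% × C
C − 0.8% × C = 444951.10 + 184.17 + 406.00 + 598.20 + 9044.99
0.992 × C = 455184.46
C = 455184.46 / 0.992 = 458855.30
Insurance premium = 0.8% × 458855.30 = 3670.84
Import duty = 458855.30 × 12.8% = 58733.48

CIF value: CNY 458855.30; import duty: CNY 58733.48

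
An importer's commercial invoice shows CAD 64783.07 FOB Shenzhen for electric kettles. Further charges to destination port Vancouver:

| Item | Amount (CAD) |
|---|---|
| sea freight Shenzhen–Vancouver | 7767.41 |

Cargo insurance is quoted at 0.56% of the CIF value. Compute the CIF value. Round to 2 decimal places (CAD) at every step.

Let C be the CIF value. C = FOB price + freight + 0.56% × C
C − 0.56% × C = 64783.07 + 7767.41
0.9944 × C = 72550.48
C = 72550.48 / 0.9944 = 72959.05
Insurance premium = 0.56% × 72959.05 = 408.57

CIF value: CAD 72959.05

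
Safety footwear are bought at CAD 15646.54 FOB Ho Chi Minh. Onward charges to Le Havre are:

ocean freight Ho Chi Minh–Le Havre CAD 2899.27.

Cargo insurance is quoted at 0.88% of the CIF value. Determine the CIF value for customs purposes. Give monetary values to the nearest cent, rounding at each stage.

CIF value: CAD 18710.46

Let C be the CIF value. C = FOB price + freight + 0.88% × C
C − 0.88% × C = 15646.54 + 2899.27
0.9912 × C = 18545.81
C = 18545.81 / 0.9912 = 18710.46
Insurance premium = 0.88% × 18710.46 = 164.65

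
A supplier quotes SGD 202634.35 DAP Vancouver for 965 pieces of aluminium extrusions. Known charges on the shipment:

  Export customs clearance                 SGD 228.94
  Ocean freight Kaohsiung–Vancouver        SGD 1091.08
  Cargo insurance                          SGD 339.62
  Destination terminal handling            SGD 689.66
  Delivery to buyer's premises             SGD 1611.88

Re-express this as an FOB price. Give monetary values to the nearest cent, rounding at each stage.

Not relevant to the conversion: export clearance — on the seller under both DAP and FOB; already in the DAP price and stays in the FOB price.
From DAP to FOB, the seller no longer bears: freight, insurance, destination terminal, delivery.
FOB price = 202634.35 − 1091.08 − 339.62 − 689.66 − 1611.88 = 198902.11

FOB price: SGD 198902.11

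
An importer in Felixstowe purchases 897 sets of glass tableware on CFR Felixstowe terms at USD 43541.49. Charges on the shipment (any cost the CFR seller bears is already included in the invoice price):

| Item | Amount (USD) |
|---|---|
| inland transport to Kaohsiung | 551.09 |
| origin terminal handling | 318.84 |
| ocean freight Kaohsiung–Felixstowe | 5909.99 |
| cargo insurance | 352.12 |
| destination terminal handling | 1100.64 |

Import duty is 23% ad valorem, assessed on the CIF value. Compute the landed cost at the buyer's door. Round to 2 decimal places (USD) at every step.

Total landed cost: USD 55089.78

CFR: the seller pays costs through ocean freight to the destination port, but not insurance.
Already in the invoice (seller's account under CFR): inland to port, origin terminal, freight — exclude.
CIF value = CFR price + insurance = 43541.49 + 352.12 = 43893.61
Import duty = 43893.61 × 23% = 10095.53
Buyer bears: insurance 352.12 + destination terminal 1100.64 + duty 10095.53 = 11548.29
Landed cost = invoice 43541.49 + 11548.29 = 55089.78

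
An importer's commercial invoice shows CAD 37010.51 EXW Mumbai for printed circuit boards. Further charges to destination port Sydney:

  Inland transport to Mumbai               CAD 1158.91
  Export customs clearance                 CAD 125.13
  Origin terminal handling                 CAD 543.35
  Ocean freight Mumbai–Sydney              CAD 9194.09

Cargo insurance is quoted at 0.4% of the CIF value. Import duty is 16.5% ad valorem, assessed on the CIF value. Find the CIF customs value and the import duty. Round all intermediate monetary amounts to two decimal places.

Let C be the CIF value. C = EXW price + pre-shipment costs + freight + 0.4% × C
C − 0.4% × C = 37010.51 + 1158.91 + 125.13 + 543.35 + 9194.09
0.996 × C = 48031.99
C = 48031.99 / 0.996 = 48224.89
Insurance premium = 0.4% × 48224.89 = 192.90
Import duty = 48224.89 × 16.5% = 7957.11

CIF value: CAD 48224.89; import duty: CAD 7957.11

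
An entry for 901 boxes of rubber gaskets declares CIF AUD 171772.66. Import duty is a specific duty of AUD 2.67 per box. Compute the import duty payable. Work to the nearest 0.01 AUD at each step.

Import duty = 901 × 2.67 = 2405.67

Import duty: AUD 2405.67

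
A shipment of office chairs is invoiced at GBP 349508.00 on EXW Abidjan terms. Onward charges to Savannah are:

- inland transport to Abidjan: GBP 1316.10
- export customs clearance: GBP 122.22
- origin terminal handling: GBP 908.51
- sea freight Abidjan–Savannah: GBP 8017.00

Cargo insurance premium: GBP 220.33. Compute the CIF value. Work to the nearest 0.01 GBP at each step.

CIF value: GBP 360092.16

CIF = EXW price + pre-shipment costs + freight + insurance
CIF = 349508.00 + 1316.10 + 122.22 + 908.51 + 8017.00 + 220.33 = 360092.16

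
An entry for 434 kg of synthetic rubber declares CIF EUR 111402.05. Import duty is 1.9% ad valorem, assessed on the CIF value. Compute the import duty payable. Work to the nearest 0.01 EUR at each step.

Import duty = 111402.05 × 1.9% = 2116.64

Import duty: EUR 2116.64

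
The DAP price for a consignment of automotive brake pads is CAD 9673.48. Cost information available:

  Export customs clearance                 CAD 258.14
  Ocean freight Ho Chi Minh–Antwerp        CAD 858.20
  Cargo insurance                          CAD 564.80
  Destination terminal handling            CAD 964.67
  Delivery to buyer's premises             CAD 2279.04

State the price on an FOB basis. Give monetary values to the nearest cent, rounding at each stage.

Not relevant to the conversion: export clearance — on the seller under both DAP and FOB; already in the DAP price and stays in the FOB price.
From DAP to FOB, the seller no longer bears: freight, insurance, destination terminal, delivery.
FOB price = 9673.48 − 858.20 − 564.80 − 964.67 − 2279.04 = 5006.77

FOB price: CAD 5006.77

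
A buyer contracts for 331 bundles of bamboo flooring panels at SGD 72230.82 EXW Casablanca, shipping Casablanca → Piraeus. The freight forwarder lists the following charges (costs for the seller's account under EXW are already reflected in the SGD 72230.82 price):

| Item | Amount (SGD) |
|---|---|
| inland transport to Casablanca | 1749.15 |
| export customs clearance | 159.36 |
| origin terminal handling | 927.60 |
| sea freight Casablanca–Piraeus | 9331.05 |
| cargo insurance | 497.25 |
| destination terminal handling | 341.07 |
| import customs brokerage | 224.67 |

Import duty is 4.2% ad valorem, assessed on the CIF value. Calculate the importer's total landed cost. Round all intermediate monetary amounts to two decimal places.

Total landed cost: SGD 89026.57

EXW: the seller makes goods available at their premises; the buyer bears all onward costs.
CIF value = EXW price + inland to port + export clearance + origin terminal + freight + insurance = 72230.82 + 1749.15 + 159.36 + 927.60 + 9331.05 + 497.25 = 84895.23
Import duty = 84895.23 × 4.2% = 3565.60
Buyer bears: inland to port 1749.15 + export clearance 159.36 + origin terminal 927.60 + freight 9331.05 + insurance 497.25 + destination terminal 341.07 + brokerage 224.67 + duty 3565.60 = 16795.75
Landed cost = invoice 72230.82 + 16795.75 = 89026.57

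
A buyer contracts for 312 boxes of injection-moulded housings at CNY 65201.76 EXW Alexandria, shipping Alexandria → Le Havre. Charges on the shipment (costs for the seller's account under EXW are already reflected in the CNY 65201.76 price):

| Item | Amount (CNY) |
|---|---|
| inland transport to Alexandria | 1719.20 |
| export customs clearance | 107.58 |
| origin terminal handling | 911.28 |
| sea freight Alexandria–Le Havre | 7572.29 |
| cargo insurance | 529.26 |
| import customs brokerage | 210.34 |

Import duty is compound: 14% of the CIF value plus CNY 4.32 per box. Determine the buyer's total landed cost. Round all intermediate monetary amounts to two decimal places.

EXW: the seller makes goods available at their premises; the buyer bears all onward costs.
CIF value = EXW price + inland to port + export clearance + origin terminal + freight + insurance = 65201.76 + 1719.20 + 107.58 + 911.28 + 7572.29 + 529.26 = 76041.37
Ad valorem component: 76041.37 × 14% = 10645.79
Specific component: 312 × 4.32 = 1347.84
Import duty = 10645.79 + 1347.84 = 11993.63
Buyer bears: inland to port 1719.20 + export clearance 107.58 + origin terminal 911.28 + freight 7572.29 + insurance 529.26 + brokerage 210.34 + duty 11993.63 = 23043.58
Landed cost = invoice 65201.76 + 23043.58 = 88245.34

Total landed cost: CNY 88245.34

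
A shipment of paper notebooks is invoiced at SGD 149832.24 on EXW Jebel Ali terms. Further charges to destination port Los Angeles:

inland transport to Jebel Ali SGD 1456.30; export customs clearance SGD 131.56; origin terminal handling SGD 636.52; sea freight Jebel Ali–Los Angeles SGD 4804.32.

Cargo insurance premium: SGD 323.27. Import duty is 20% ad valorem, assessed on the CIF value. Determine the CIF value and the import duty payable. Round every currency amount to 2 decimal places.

CIF value: SGD 157184.21; import duty: SGD 31436.84

CIF = EXW price + pre-shipment costs + freight + insurance
CIF = 149832.24 + 1456.30 + 131.56 + 636.52 + 4804.32 + 323.27 = 157184.21
Import duty = 157184.21 × 20% = 31436.84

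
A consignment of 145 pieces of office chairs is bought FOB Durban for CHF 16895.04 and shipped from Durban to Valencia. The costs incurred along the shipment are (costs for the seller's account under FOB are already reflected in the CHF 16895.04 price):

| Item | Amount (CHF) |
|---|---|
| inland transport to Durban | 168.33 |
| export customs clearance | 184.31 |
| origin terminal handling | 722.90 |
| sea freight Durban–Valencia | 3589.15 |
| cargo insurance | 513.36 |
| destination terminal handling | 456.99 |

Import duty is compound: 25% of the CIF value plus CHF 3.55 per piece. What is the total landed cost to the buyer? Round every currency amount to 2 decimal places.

Total landed cost: CHF 27218.68

FOB: the seller bears costs until goods are on board at the origin port; the buyer bears freight, insurance and all costs thereafter.
Already in the invoice (seller's account under FOB): inland to port, export clearance, origin terminal — exclude.
CIF value = FOB price + freight + insurance = 16895.04 + 3589.15 + 513.36 = 20997.55
Ad valorem component: 20997.55 × 25% = 5249.39
Specific component: 145 × 3.55 = 514.75
Import duty = 5249.39 + 514.75 = 5764.14
Buyer bears: freight 3589.15 + insurance 513.36 + destination terminal 456.99 + duty 5764.14 = 10323.64
Landed cost = invoice 16895.04 + 10323.64 = 27218.68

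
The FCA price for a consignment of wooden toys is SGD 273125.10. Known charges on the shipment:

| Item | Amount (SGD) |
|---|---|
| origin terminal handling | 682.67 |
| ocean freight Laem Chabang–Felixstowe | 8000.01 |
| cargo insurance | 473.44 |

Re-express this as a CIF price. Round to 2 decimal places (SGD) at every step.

From FCA to CIF, the seller additionally bears: origin terminal, freight, insurance.
CIF price = 273125.10 + 682.67 + 8000.01 + 473.44 = 282281.22

CIF price: SGD 282281.22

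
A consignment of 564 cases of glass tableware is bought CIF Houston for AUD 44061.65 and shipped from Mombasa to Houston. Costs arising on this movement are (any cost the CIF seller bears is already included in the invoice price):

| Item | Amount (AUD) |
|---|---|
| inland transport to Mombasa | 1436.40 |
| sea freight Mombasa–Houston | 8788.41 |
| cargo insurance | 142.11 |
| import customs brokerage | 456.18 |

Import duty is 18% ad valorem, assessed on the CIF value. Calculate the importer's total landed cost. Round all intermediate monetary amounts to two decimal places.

Total landed cost: AUD 52448.93

CIF: the seller pays costs through ocean freight and marine insurance to the destination port.
Already in the invoice (seller's account under CIF): inland to port, freight, insurance — exclude.
The CIF price already equals the CIF value: 44061.65
Import duty = 44061.65 × 18% = 7931.10
Buyer bears: brokerage 456.18 + duty 7931.10 = 8387.28
Landed cost = invoice 44061.65 + 8387.28 = 52448.93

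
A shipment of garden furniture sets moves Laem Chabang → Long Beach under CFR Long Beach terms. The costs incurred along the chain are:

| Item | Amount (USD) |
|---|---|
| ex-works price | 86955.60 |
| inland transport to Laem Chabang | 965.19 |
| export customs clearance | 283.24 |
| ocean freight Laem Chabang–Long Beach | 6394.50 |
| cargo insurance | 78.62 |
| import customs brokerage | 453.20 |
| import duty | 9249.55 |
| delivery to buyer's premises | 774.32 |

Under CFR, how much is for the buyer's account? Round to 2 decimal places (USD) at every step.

Buyer's account: USD 10555.69

CFR: the seller pays costs through ocean freight to the destination port, but not insurance.
Seller's account: goods 86955.60 + inland to port 965.19 + export clearance 283.24 + freight 6394.50 = 94598.53
Buyer's account: insurance 78.62 + brokerage 453.20 + duty 9249.55 + delivery 774.32 = 10555.69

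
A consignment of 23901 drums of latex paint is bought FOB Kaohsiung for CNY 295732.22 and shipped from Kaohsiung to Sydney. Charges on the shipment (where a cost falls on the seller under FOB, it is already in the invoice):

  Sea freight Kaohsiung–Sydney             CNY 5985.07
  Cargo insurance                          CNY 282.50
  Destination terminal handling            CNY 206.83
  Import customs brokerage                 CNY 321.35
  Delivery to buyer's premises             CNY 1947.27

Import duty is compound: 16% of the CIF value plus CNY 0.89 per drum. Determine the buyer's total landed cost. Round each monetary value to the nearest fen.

FOB: the seller bears costs until goods are on board at the origin port; the buyer bears freight, insurance and all costs thereafter.
CIF value = FOB price + freight + insurance = 295732.22 + 5985.07 + 282.50 = 301999.79
Ad valorem component: 301999.79 × 16% = 48319.97
Specific component: 23901 × 0.89 = 21271.89
Import duty = 48319.97 + 21271.89 = 69591.86
Buyer bears: freight 5985.07 + insurance 282.50 + destination terminal 206.83 + brokerage 321.35 + delivery 1947.27 + duty 69591.86 = 78334.88
Landed cost = invoice 295732.22 + 78334.88 = 374067.10

Total landed cost: CNY 374067.10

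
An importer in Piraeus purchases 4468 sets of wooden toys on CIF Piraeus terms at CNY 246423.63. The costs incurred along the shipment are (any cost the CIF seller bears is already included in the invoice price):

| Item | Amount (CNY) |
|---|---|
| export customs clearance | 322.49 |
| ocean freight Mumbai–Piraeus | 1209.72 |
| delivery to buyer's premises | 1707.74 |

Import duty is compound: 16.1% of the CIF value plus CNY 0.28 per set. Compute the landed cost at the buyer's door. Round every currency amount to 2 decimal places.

CIF: the seller pays costs through ocean freight and marine insurance to the destination port.
Already in the invoice (seller's account under CIF): export clearance, freight — exclude.
The CIF price already equals the CIF value: 246423.63
Ad valorem component: 246423.63 × 16.1% = 39674.20
Specific component: 4468 × 0.28 = 1251.04
Import duty = 39674.20 + 1251.04 = 40925.24
Buyer bears: delivery 1707.74 + duty 40925.24 = 42632.98
Landed cost = invoice 246423.63 + 42632.98 = 289056.61

Total landed cost: CNY 289056.61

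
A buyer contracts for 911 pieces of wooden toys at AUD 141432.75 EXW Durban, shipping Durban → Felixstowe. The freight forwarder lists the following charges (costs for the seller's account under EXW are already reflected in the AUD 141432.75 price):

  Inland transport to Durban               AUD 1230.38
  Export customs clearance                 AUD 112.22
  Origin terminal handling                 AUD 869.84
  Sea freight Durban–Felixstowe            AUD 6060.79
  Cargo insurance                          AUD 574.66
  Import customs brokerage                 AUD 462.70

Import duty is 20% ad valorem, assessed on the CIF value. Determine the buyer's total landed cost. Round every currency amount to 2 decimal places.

EXW: the seller makes goods available at their premises; the buyer bears all onward costs.
CIF value = EXW price + inland to port + export clearance + origin terminal + freight + insurance = 141432.75 + 1230.38 + 112.22 + 869.84 + 6060.79 + 574.66 = 150280.64
Import duty = 150280.64 × 20% = 30056.13
Buyer bears: inland to port 1230.38 + export clearance 112.22 + origin terminal 869.84 + freight 6060.79 + insurance 574.66 + brokerage 462.70 + duty 30056.13 = 39366.72
Landed cost = invoice 141432.75 + 39366.72 = 180799.47

Total landed cost: AUD 180799.47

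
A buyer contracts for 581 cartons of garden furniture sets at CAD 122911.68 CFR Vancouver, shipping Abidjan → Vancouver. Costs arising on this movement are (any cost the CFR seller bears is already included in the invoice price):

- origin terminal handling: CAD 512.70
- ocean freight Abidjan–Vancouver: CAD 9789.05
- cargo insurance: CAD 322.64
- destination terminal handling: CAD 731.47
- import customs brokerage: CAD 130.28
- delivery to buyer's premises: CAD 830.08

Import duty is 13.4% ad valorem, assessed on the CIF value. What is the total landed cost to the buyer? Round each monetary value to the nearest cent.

Total landed cost: CAD 141439.55

CFR: the seller pays costs through ocean freight to the destination port, but not insurance.
Already in the invoice (seller's account under CFR): origin terminal, freight — exclude.
CIF value = CFR price + insurance = 122911.68 + 322.64 = 123234.32
Import duty = 123234.32 × 13.4% = 16513.40
Buyer bears: insurance 322.64 + destination terminal 731.47 + brokerage 130.28 + delivery 830.08 + duty 16513.40 = 18527.87
Landed cost = invoice 122911.68 + 18527.87 = 141439.55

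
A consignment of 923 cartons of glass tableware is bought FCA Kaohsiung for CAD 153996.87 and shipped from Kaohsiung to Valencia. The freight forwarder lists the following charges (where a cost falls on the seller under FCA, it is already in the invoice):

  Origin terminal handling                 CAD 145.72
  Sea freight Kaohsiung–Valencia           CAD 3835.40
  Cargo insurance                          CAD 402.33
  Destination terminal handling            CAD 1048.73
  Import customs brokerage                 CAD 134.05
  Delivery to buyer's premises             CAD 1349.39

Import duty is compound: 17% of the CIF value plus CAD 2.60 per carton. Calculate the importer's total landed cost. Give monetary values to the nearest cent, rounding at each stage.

FCA: the seller delivers export-cleared goods to the carrier; the buyer bears costs from that point.
CIF value = FCA price + origin terminal + freight + insurance = 153996.87 + 145.72 + 3835.40 + 402.33 = 158380.32
Ad valorem component: 158380.32 × 17% = 26924.65
Specific component: 923 × 2.60 = 2399.80
Import duty = 26924.65 + 2399.80 = 29324.45
Buyer bears: origin terminal 145.72 + freight 3835.40 + insurance 402.33 + destination terminal 1048.73 + brokerage 134.05 + delivery 1349.39 + duty 29324.45 = 36240.07
Landed cost = invoice 153996.87 + 36240.07 = 190236.94

Total landed cost: CAD 190236.94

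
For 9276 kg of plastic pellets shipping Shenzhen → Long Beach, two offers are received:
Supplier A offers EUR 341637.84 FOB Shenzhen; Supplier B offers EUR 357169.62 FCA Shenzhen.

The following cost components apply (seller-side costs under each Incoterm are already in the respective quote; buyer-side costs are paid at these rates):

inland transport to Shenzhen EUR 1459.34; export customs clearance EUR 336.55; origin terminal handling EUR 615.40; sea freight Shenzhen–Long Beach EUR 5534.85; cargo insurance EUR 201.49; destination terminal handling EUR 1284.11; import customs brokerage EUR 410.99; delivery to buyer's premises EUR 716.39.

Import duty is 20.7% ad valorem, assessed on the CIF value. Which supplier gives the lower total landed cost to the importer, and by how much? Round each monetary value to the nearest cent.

Supplier A is cheaper by EUR 19489.64

Supplier A (FOB):
CIF value = FOB price + freight + insurance = 341637.84 + 5534.85 + 201.49 = 347374.18
Import duty = 347374.18 × 20.7% = 71906.46
Buyer bears (A): 5534.85 + 201.49 + 1284.11 + 410.99 + 716.39 = 8147.83
Landed cost (A) = invoice 341637.84 + 8147.83 + duty 71906.46 = 421692.13
Supplier B (FCA):
CIF value = FCA price + origin terminal + freight + insurance = 357169.62 + 615.40 + 5534.85 + 201.49 = 363521.36
Import duty = 363521.36 × 20.7% = 75248.92
Buyer bears (B): 615.40 + 5534.85 + 201.49 + 1284.11 + 410.99 + 716.39 = 8763.23
Landed cost (B) = invoice 357169.62 + 8763.23 + duty 75248.92 = 441181.77
Difference = |421692.13 − 441181.77| = 19489.64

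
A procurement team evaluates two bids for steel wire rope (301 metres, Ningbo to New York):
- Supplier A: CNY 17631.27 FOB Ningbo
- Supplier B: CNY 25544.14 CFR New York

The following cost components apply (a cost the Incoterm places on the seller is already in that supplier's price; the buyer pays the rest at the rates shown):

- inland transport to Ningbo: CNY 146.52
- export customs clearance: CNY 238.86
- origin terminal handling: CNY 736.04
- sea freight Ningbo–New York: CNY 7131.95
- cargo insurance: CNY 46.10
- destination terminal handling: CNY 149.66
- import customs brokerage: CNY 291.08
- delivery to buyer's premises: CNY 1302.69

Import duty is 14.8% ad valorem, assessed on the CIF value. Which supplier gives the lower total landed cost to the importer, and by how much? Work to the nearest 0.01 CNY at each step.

Supplier A is cheaper by CNY 896.50

Supplier A (FOB):
CIF value = FOB price + freight + insurance = 17631.27 + 7131.95 + 46.10 = 24809.32
Import duty = 24809.32 × 14.8% = 3671.78
Buyer bears (A): 7131.95 + 46.10 + 149.66 + 291.08 + 1302.69 = 8921.48
Landed cost (A) = invoice 17631.27 + 8921.48 + duty 3671.78 = 30224.53
Supplier B (CFR):
CIF value = CFR price + insurance = 25544.14 + 46.10 = 25590.24
Import duty = 25590.24 × 14.8% = 3787.36
Buyer bears (B): 46.10 + 149.66 + 291.08 + 1302.69 = 1789.53
Landed cost (B) = invoice 25544.14 + 1789.53 + duty 3787.36 = 31121.03
Difference = |30224.53 − 31121.03| = 896.50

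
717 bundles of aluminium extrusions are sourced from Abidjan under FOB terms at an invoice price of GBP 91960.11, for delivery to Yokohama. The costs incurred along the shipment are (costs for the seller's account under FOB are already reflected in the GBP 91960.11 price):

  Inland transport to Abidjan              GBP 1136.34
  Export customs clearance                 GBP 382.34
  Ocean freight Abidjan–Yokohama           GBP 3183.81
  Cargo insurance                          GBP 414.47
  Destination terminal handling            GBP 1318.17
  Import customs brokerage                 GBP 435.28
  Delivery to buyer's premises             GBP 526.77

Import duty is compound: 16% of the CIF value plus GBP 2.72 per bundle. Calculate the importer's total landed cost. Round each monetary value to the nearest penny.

FOB: the seller bears costs until goods are on board at the origin port; the buyer bears freight, insurance and all costs thereafter.
Already in the invoice (seller's account under FOB): inland to port, export clearance — exclude.
CIF value = FOB price + freight + insurance = 91960.11 + 3183.81 + 414.47 = 95558.39
Ad valorem component: 95558.39 × 16% = 15289.34
Specific component: 717 × 2.72 = 1950.24
Import duty = 15289.34 + 1950.24 = 17239.58
Buyer bears: freight 3183.81 + insurance 414.47 + destination terminal 1318.17 + brokerage 435.28 + delivery 526.77 + duty 17239.58 = 23118.08
Landed cost = invoice 91960.11 + 23118.08 = 115078.19

Total landed cost: GBP 115078.19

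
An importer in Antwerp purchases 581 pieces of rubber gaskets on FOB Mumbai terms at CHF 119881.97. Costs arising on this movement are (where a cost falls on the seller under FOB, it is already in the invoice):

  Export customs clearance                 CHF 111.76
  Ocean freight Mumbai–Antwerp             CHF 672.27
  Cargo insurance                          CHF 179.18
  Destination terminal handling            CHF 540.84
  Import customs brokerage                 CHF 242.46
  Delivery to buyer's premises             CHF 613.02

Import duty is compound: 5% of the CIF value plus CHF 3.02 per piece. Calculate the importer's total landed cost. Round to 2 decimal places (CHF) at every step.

FOB: the seller bears costs until goods are on board at the origin port; the buyer bears freight, insurance and all costs thereafter.
Already in the invoice (seller's account under FOB): export clearance — exclude.
CIF value = FOB price + freight + insurance = 119881.97 + 672.27 + 179.18 = 120733.42
Ad valorem component: 120733.42 × 5% = 6036.67
Specific component: 581 × 3.02 = 1754.62
Import duty = 6036.67 + 1754.62 = 7791.29
Buyer bears: freight 672.27 + insurance 179.18 + destination terminal 540.84 + brokerage 242.46 + delivery 613.02 + duty 7791.29 = 10039.06
Landed cost = invoice 119881.97 + 10039.06 = 129921.03

Total landed cost: CHF 129921.03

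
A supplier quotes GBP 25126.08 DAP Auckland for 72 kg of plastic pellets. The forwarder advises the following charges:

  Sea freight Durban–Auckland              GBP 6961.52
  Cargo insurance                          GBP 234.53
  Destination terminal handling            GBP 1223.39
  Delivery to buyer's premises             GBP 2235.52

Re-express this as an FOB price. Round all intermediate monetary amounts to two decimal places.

From DAP to FOB, the seller no longer bears: freight, insurance, destination terminal, delivery.
FOB price = 25126.08 − 6961.52 − 234.53 − 1223.39 − 2235.52 = 14471.12

FOB price: GBP 14471.12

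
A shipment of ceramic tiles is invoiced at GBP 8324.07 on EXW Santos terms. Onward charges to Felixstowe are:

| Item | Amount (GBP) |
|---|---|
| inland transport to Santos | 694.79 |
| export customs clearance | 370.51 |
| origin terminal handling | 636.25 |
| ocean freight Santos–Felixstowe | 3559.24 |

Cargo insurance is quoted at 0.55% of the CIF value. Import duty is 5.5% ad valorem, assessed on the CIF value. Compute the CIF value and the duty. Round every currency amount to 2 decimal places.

CIF value: GBP 13659.99; import duty: GBP 751.30

Let C be the CIF value. C = EXW price + pre-shipment costs + freight + 0.55% × C
C − 0.55% × C = 8324.07 + 694.79 + 370.51 + 636.25 + 3559.24
0.9945 × C = 13584.86
C = 13584.86 / 0.9945 = 13659.99
Insurance premium = 0.55% × 13659.99 = 75.13
Import duty = 13659.99 × 5.5% = 751.30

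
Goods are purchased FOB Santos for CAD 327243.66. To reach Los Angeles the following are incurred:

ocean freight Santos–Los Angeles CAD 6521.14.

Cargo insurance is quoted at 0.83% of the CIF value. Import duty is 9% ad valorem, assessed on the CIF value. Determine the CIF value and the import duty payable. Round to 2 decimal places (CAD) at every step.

Let C be the CIF value. C = FOB price + freight + 0.83% × C
C − 0.83% × C = 327243.66 + 6521.14
0.9917 × C = 333764.80
C = 333764.80 / 0.9917 = 336558.23
Insurance premium = 0.83% × 336558.23 = 2793.43
Import duty = 336558.23 × 9% = 30290.24

CIF value: CAD 336558.23; import duty: CAD 30290.24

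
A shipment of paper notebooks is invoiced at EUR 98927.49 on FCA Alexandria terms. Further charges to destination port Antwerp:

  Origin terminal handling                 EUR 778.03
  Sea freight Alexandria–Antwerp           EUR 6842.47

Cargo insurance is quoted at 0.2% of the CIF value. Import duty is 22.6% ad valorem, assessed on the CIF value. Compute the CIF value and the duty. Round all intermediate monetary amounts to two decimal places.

Let C be the CIF value. C = FCA price + pre-shipment costs + freight + 0.2% × C
C − 0.2% × C = 98927.49 + 778.03 + 6842.47
0.998 × C = 106547.99
C = 106547.99 / 0.998 = 106761.51
Insurance premium = 0.2% × 106761.51 = 213.52
Import duty = 106761.51 × 22.6% = 24128.10

CIF value: EUR 106761.51; import duty: EUR 24128.10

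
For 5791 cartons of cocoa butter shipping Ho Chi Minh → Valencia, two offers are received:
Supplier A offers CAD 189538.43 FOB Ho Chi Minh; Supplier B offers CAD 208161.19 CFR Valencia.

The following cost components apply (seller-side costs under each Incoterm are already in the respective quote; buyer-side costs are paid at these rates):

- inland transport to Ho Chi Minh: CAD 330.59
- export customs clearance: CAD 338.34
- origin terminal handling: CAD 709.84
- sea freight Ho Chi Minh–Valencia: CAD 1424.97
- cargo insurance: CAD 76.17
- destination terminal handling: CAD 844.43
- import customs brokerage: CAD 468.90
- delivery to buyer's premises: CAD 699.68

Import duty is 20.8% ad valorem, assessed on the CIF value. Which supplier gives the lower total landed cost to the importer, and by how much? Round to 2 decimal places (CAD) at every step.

Supplier A (FOB):
CIF value = FOB price + freight + insurance = 189538.43 + 1424.97 + 76.17 = 191039.57
Import duty = 191039.57 × 20.8% = 39736.23
Buyer bears (A): 1424.97 + 76.17 + 844.43 + 468.90 + 699.68 = 3514.15
Landed cost (A) = invoice 189538.43 + 3514.15 + duty 39736.23 = 232788.81
Supplier B (CFR):
CIF value = CFR price + insurance = 208161.19 + 76.17 = 208237.36
Import duty = 208237.36 × 20.8% = 43313.37
Buyer bears (B): 76.17 + 844.43 + 468.90 + 699.68 = 2089.18
Landed cost (B) = invoice 208161.19 + 2089.18 + duty 43313.37 = 253563.74
Difference = |232788.81 − 253563.74| = 20774.93

Supplier A is cheaper by CAD 20774.93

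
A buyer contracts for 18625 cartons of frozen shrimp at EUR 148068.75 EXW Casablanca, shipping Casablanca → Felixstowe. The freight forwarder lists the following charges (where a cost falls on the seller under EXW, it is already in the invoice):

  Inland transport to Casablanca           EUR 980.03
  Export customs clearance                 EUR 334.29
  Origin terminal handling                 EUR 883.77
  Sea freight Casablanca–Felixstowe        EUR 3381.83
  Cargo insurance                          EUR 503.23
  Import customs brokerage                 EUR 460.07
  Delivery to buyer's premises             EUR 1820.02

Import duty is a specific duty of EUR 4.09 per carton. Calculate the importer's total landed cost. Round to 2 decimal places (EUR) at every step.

EXW: the seller makes goods available at their premises; the buyer bears all onward costs.
CIF value = EXW price + inland to port + export clearance + origin terminal + freight + insurance = 148068.75 + 980.03 + 334.29 + 883.77 + 3381.83 + 503.23 = 154151.90
Import duty = 18625 × 4.09 = 76176.25
Buyer bears: inland to port 980.03 + export clearance 334.29 + origin terminal 883.77 + freight 3381.83 + insurance 503.23 + brokerage 460.07 + delivery 1820.02 + duty 76176.25 = 84539.49
Landed cost = invoice 148068.75 + 84539.49 = 232608.24

Total landed cost: EUR 232608.24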